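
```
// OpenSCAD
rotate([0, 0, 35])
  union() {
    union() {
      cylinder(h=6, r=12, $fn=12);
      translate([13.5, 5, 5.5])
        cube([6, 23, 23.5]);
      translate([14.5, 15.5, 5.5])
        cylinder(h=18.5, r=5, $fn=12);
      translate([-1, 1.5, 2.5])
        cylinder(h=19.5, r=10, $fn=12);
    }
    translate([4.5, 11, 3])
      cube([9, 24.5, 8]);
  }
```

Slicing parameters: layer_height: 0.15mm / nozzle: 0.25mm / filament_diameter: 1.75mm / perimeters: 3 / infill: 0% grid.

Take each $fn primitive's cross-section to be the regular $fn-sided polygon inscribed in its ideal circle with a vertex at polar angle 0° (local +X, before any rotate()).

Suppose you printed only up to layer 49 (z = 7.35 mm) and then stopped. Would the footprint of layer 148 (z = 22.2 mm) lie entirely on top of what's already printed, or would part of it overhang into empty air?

Compare the two slices. At z = 7.35: the cylinder is not intersected at this z (z outside [0, 6]); the 6×23 cube at (13.5, 5) contributes its full rectangle (area 138.00 mm²); the r=5 cylinder at (14.5, 15.5) contributes a regular 12-gon of circumradius 5 (area = (12/2)·5.000²·sin(360°/12) = 75.00 mm²); the cylinder at (-1, 1.5): section is a regular 12-gon, circumradius r=10 (area = (12/2)·10.000²·sin(360°/12) = 300.00 mm²); Combining (union): the regions partially overlap — summed areas 513.00 mm² minus the doubly-counted overlap 47.23 mm² gives 465.77 mm² — area = 465.77 mm²; the cube at (4.5, 11) is present — its section is the full 9×24.5 rectangle (area 220.50 mm²); Merging all regions: the regions partially overlap — summed areas 686.27 mm² minus the doubly-counted overlap 27.67 mm² gives 658.60 mm² — area = 658.60 mm²; (whole slice rotated 35° about Z — lengths, areas and connectivity unchanged). At z = 22.2: the cylinder is not intersected at this z (z outside [0, 6]); the cube at (13.5, 5) (footprint 6×23) is included at this height (area 138.00 mm²); the r=5 cylinder at (14.5, 15.5) gives a regular 12-gon of circumradius 5 (constant along its height) (area = (12/2)·5.000²·sin(360°/12) = 75.00 mm²); the cylinder at (-1, 1.5) does not reach this height (z outside [2.5, 22]); Merging all regions: the regions partially overlap — summed areas 213.00 mm² minus the doubly-counted overlap 47.23 mm² gives 165.77 mm² — area = 165.77 mm²; the cube at (4.5, 11) is not intersected at this z (z outside [3, 11]); Combining (union): only that combined region is present, so the union is just that shape — area = 165.77 mm²; (whole slice rotated 35° about Z — lengths, areas and connectivity unchanged). Checking containment: the cross-section at z = 22.2 is a subset of the cross-section at z = 7.35.

entirely on top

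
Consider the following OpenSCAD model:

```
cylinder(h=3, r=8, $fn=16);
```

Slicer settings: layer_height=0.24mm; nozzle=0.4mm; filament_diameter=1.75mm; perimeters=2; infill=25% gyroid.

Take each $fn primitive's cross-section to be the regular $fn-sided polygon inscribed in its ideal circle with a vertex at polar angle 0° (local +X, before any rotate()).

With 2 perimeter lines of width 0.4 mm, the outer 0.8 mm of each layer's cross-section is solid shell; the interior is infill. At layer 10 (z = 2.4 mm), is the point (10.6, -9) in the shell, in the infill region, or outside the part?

outside

At z = 2.4 mm: the r=8 cylinder gives a regular 16-gon of circumradius 8 (constant along its height). Overall, the cross-section is a single solid region. The nearest boundary edge runs (3.06, -7.39)→(5.66, -5.66); distance from the point to it = 5.97 mm. The point is not inside any of the regions above, so it lies outside the cross-section (5.97 mm from the nearest boundary).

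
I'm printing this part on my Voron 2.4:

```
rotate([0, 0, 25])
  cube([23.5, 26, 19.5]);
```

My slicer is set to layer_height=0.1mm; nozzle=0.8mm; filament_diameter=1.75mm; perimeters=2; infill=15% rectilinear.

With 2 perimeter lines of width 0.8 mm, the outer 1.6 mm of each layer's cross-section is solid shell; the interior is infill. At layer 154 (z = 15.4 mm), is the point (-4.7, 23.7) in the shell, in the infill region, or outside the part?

infill

At z = 15.4 mm: the cube (footprint 23.5×26) is included at this height; (whole slice rotated 25° about Z — lengths, areas and connectivity unchanged). Overall, the cross-section is a single solid region. Undo the 25° rotation: the query point maps to (5.756, 23.466) in the un-rotated model frame. The nearest boundary edge runs (23.50, 26.00)→(0.00, 26.00); distance from the point to it = 2.53 mm. The point is inside the cross-section and 2.53 mm from the nearest boundary — more than the 1.6 mm shell width (2 × 0.8), so it's in the infill interior.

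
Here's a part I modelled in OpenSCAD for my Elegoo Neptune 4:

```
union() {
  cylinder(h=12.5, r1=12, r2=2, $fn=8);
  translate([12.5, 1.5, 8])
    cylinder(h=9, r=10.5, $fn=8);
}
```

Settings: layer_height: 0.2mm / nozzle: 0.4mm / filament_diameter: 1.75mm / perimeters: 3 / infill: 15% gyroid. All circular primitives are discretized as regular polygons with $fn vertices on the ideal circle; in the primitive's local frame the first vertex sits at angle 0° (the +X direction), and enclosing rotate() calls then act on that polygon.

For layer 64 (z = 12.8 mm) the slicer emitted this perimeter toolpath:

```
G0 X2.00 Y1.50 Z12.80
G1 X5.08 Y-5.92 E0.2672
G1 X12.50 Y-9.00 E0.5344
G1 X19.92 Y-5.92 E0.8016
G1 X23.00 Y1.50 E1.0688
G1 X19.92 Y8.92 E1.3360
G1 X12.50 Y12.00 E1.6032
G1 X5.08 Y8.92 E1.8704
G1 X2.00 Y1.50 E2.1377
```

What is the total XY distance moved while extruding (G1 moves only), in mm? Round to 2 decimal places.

64.27 mm

Sum the Euclidean lengths of each G1 segment: total = 64.27 mm.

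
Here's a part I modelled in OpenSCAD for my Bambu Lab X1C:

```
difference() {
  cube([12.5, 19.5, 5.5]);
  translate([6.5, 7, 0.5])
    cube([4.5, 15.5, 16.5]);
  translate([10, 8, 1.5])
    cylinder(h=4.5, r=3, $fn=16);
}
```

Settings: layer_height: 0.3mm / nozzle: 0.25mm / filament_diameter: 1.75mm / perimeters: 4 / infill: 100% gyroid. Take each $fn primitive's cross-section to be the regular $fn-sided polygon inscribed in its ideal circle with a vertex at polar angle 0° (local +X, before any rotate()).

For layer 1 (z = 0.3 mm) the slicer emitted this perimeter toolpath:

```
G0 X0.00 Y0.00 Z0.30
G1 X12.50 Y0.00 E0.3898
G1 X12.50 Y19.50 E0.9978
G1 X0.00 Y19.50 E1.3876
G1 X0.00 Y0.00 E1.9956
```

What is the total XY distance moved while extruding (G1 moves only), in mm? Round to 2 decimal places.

64.00 mm

Sum the Euclidean lengths of each G1 segment: total = 64.00 mm.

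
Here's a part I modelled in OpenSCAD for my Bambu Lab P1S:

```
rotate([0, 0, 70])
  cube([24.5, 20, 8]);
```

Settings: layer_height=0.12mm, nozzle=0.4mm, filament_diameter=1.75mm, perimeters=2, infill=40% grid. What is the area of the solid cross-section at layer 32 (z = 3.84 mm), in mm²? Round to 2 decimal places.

At z = 3.84 mm: the 24.5×20 cube contributes its full rectangle (area 490.00 mm²); (whole slice rotated 70° about Z — lengths, areas and connectivity unchanged). Overall, the cross-section is a single solid region. Net area = 490.00 mm².

490.00 mm²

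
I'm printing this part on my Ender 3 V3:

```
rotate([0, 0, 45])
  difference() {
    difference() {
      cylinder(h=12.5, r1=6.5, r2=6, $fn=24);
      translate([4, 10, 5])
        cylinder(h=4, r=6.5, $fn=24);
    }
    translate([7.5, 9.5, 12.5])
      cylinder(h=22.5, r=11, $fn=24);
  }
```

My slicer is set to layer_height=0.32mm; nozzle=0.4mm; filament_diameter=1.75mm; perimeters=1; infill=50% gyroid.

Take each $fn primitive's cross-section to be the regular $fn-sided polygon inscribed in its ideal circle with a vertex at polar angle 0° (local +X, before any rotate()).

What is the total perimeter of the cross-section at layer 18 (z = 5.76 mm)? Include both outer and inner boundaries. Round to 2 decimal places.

At z = 5.76 mm: the cone: at t=0.461 of its height the radius interpolates to r₁+(r₂−r₁)t = 6.270, giving a regular 24-gon of that circumradius (perimeter = 2·24·6.270·sin(180°/24) = 39.28 mm); the r=6.5 cylinder at (4, 10) contributes a regular 24-gon of circumradius 6.5 (perimeter = 2·24·6.500·sin(180°/24) = 40.72 mm); Subtracting the remaining from the first: starting from the cone, the r=6.5 cylinder at (4, 10) partially overlaps it — only the 8.76 mm² overlap (of its 131.22 mm²) is removed, clipping the outline — boundary = 39.26 mm; the cylinder at (7.5, 9.5) is absent (z outside [12.5, 35]); Taking the first minus the rest: none of the subtracted shapes is present at this height, so the result so far is unchanged — boundary = 39.26 mm; (rotated 45° about Z; rotation is an isometry so areas/perimeters/island counts are preserved). Overall, the cross-section is a single solid region. Total boundary length (outer) = 39.26 mm.

39.26 mm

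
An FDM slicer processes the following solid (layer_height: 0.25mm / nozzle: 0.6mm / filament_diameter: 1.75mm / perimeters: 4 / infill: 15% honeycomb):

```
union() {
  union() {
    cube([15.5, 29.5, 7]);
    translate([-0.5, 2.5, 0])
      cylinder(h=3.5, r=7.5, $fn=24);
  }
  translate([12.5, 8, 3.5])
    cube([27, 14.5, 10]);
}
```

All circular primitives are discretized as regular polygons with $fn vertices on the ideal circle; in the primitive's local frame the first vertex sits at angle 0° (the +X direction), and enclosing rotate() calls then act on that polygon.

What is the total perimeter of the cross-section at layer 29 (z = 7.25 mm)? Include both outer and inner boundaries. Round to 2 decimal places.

83.00 mm

At z = 7.25 mm: the cube is not intersected at this z (z outside [0, 7]); the cylinder at (-0.5, 2.5) is absent (z outside [0, 3.5]); Combining (union): nothing is present at this height; the cube at (12.5, 8) is present — its section is the full 27×14.5 rectangle (perimeter 83.00 mm); Merging all regions: only the 27×14.5 cube at (12.5, 8) is present, so the union is just that shape — boundary = 83.00 mm. Overall, the cross-section is a single solid region. Total boundary length (outer) = 83.00 mm.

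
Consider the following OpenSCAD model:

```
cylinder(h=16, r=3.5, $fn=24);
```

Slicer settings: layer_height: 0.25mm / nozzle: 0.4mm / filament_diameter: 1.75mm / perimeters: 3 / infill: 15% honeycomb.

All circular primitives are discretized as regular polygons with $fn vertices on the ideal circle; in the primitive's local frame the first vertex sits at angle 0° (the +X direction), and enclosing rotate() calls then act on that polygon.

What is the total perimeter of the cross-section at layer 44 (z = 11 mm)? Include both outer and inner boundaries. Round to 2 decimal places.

21.93 mm

At z = 11 mm: the cylinder: section is a regular 24-gon, circumradius r=3.5 (perimeter = 2·24·3.500·sin(180°/24) = 21.93 mm). Overall, the cross-section is a single solid region. Total boundary length (outer) = 21.93 mm.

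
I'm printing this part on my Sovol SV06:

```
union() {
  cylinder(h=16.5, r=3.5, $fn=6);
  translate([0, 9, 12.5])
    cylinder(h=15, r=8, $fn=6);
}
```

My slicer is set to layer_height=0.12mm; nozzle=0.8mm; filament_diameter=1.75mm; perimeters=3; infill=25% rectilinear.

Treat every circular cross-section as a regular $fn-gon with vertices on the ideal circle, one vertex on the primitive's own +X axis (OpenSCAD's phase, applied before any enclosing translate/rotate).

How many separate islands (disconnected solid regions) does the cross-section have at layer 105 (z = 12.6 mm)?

1

At z = 12.6 mm: the r=3.5 cylinder contributes a regular 6-gon of circumradius 3.5; the r=8 cylinder at (0, 9) contributes a regular 6-gon of circumradius 8; Combining (union): the regions partially overlap (shared area 3.89 mm²), so overlapping operands fuse into one piece — 1 connected region. Overall, the cross-section is a single solid region. Island count = 1.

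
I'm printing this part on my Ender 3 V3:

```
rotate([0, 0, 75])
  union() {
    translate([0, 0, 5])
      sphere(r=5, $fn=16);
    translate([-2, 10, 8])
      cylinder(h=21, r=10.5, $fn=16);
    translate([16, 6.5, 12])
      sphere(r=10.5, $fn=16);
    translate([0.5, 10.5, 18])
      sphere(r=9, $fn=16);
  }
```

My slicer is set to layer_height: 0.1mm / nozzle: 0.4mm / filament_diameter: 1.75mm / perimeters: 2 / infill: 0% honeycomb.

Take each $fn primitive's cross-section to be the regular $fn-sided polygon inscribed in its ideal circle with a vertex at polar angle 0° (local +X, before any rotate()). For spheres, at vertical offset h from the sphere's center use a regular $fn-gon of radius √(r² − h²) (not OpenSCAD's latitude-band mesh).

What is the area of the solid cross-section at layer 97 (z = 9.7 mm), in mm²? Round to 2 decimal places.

At z = 9.7 mm: the r=5 sphere slices to a regular 16-gon of circumradius 1.706 (√(r²−h²) with h=4.7 from center) (area = (16/2)·1.706²·sin(360°/16) = 8.91 mm²); the cylinder at (-2, 10): section is a regular 16-gon, circumradius r=10.5 (area = (16/2)·10.500²·sin(360°/16) = 337.53 mm²); the sphere at (16, 6.5): section is a regular 16-gon, circumradius = √(r²−h²) = √(10.5²−2.3²) = 10.245 (area = (16/2)·10.245²·sin(360°/16) = 321.33 mm²); the r=9 sphere at (0.5, 10.5) contributes a regular 16-gon of circumradius √(9²−8.3²) = 3.480 (area = (16/2)·3.480²·sin(360°/16) = 37.07 mm²); Combining (union): the regions partially overlap — summed areas 704.84 mm² minus the doubly-counted overlap 54.87 mm² gives 649.97 mm² — area = 649.97 mm²; (rotated 75° about Z; rotation is an isometry so areas/perimeters/island counts are preserved). Overall, the cross-section is a single solid region. Net area = 649.97 mm².

649.97 mm²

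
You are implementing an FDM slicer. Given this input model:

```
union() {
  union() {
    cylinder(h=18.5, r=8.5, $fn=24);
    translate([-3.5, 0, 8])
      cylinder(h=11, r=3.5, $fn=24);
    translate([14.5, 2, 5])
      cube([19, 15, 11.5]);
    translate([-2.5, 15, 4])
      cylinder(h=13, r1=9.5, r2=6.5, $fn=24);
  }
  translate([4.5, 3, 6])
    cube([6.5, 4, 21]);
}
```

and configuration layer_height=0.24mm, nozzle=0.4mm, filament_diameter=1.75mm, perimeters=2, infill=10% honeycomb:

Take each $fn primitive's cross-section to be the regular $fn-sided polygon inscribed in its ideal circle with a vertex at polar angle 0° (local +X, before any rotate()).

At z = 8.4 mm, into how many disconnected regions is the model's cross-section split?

2

At z = 8.4 mm: the r=8.5 cylinder gives a regular 24-gon of circumradius 8.5 (constant along its height); the cylinder at (-3.5, 0): section is a regular 24-gon, circumradius r=3.5; the cube at (14.5, 2) is present — its section is the full 19×15 rectangle; the cone at (-2.5, 15): at t=0.338 of its height the radius interpolates to r₁+(r₂−r₁)t = 8.485, giving a regular 24-gon of that circumradius; Combining (union): the regions partially overlap (shared area 46.39 mm²), so overlapping operands fuse into one piece — 2 connected regions; the cube at (4.5, 3) (footprint 6.5×4) is included at this height; Merging all regions: the regions partially overlap (shared area 8.60 mm²), so overlapping operands fuse into one piece — 2 connected regions. The result has 2 disconnected regions.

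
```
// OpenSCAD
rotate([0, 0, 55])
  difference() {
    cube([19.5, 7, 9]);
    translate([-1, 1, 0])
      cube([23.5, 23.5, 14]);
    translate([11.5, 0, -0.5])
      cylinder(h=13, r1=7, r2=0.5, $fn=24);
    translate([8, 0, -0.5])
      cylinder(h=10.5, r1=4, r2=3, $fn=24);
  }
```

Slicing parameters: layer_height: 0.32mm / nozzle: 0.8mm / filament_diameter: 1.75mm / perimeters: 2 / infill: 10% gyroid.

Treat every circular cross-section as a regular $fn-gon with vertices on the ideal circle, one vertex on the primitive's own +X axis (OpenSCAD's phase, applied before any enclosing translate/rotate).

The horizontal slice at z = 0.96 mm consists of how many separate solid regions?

At z = 0.96 mm: the cube is present — its section is the full 19.5×7 rectangle; the 23.5×23.5 cube at (-1, 1) contributes its full rectangle; the cone at (11.5, 0) contributes a regular 24-gon of circumradius 6.270 (interpolated between r1=7 and r2=0.5 at t=0.112); the cone at (8, 0): at t=0.139 of its height the radius interpolates to r₁+(r₂−r₁)t = 3.861, giving a regular 24-gon of that circumradius; After the difference (first − rest): starting from the 19.5×7 cube, the 23.5×23.5 cube at (-1, 1) partially overlaps it — only the 117.00 mm² overlap (of its 552.25 mm²) is removed, clipping the outline; the cone at (11.5, 0) partially overlaps it — only the 12.41 mm² overlap (of its 122.10 mm²) is removed, clipping the outline; the cone at (8, 0) partially overlaps it — only the 1.09 mm² overlap (of its 46.30 mm²) is removed, clipping the outline — 2 connected regions; (whole slice rotated 55° about Z — lengths, areas and connectivity unchanged). The result has 2 disconnected regions.

2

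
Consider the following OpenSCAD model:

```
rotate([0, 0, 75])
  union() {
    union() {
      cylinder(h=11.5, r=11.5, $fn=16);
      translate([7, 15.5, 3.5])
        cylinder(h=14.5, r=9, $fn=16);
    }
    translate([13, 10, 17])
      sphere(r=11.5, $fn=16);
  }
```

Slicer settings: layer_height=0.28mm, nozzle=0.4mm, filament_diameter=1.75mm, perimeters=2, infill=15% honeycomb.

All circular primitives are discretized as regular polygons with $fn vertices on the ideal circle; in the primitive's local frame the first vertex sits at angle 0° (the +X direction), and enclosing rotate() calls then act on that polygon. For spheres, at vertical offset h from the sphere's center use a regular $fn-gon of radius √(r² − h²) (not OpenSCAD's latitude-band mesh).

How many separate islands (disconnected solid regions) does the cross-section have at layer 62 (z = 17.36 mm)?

At z = 17.36 mm: the cylinder is absent (z outside [0, 11.5]); the r=9 cylinder at (7, 15.5) gives a regular 16-gon of circumradius 9 (constant along its height); Taking the union: only the r=9 cylinder at (7, 15.5) is present, so the union is just that shape — 1 connected region; the r=11.5 sphere at (13, 10) slices to a regular 16-gon of circumradius 11.494 (√(r²−h²) with h=0.36 from center); Merging all regions: the regions partially overlap (shared area 157.96 mm²), so overlapping operands fuse into one piece — 1 connected region; (whole slice rotated 75° about Z — lengths, areas and connectivity unchanged). Overall, the cross-section is a single solid region. Island count = 1.

1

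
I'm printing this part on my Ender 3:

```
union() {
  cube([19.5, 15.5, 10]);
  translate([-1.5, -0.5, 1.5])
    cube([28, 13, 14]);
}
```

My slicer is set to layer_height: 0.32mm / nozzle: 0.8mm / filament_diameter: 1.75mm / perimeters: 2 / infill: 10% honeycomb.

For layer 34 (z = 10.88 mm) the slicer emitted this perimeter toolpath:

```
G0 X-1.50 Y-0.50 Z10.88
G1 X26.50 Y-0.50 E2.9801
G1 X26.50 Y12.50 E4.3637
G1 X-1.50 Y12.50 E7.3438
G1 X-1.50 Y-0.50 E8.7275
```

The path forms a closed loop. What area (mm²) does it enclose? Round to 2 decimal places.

364.00 mm²

Apply the shoelace formula to the sequence of (X, Y) vertices; enclosed area = 364.00 mm².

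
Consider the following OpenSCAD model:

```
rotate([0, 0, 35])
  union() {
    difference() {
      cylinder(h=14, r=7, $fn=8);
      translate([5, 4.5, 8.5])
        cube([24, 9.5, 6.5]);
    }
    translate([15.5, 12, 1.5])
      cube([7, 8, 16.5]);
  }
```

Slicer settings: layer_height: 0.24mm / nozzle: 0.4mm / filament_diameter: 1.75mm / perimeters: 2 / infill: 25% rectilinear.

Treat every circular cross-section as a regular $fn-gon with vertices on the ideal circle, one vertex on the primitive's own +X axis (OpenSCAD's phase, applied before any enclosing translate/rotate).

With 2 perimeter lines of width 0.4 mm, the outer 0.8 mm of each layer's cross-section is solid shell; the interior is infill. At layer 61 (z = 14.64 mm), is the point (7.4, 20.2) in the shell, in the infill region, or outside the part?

shell

At z = 14.64 mm: the cylinder does not reach this height (z outside [0, 14]); the cube at (5, 4.5) is present — its section is the full 24×9.5 rectangle; Subtracting the remaining from the first: the first operand is absent here, so nothing remains; the 7×8 cube at (15.5, 12) contributes its full rectangle; Taking the union: only the 7×8 cube at (15.5, 12) is present, so the union is just that shape — 1 connected region; (whole slice rotated 35° about Z — lengths, areas and connectivity unchanged). Overall, the cross-section is a single solid region. Undo the 35° rotation: the query point maps to (17.648, 12.302) in the un-rotated model frame. The nearest boundary edge runs (15.50, 12.00)→(22.50, 12.00); distance from the point to it = 0.30 mm. The point is inside the cross-section, 0.30 mm from the nearest boundary — within the 0.8 mm shell band (2 × 0.4).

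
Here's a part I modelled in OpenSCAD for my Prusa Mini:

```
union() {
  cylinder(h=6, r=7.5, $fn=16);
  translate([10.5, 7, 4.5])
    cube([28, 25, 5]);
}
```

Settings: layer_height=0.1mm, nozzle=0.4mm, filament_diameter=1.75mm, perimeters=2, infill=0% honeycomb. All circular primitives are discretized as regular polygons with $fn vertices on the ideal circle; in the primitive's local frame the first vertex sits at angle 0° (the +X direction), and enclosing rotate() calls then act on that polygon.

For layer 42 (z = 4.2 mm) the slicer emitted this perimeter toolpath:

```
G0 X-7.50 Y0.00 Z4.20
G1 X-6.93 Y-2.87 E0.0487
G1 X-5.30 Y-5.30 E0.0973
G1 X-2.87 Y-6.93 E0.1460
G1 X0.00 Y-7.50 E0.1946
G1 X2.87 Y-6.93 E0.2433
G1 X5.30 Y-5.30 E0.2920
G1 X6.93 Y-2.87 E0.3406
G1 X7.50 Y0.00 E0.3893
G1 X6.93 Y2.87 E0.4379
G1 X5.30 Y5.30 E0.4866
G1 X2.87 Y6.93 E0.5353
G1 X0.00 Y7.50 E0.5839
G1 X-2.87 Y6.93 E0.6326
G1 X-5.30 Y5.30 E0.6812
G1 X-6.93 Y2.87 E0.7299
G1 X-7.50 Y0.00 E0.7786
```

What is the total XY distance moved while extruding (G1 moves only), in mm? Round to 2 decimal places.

46.82 mm

Sum the Euclidean lengths of each G1 segment: total = 46.82 mm.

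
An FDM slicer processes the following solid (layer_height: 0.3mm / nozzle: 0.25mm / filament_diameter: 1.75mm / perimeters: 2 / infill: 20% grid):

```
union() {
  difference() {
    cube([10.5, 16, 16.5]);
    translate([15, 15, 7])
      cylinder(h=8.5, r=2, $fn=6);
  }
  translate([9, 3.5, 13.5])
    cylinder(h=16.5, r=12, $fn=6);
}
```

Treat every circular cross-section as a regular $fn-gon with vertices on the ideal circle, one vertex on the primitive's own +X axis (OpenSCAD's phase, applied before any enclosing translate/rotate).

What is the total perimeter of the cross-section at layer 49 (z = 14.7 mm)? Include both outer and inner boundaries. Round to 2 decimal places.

78.41 mm

At z = 14.7 mm: the cube (footprint 10.5×16) is included at this height (perimeter 53.00 mm); the cylinder at (15, 15): section is a regular 6-gon, circumradius r=2 (perimeter = 2·6·2.000·sin(180°/6) = 12.00 mm); Subtracting the remaining from the first: starting from the 10.5×16 cube, the r=2 cylinder at (15, 15) misses the remaining region (no effect) — boundary = 53.00 mm; the r=12 cylinder at (9, 3.5) contributes a regular 6-gon of circumradius 12 (perimeter = 2·6·12.000·sin(180°/6) = 72.00 mm); Merging all regions: the regions partially overlap (shared area 138.07 mm²), so the edge portions inside another operand are dropped and the merged outline is re-measured after clipping — boundary = 78.41 mm. Overall, the cross-section is a single solid region. Total boundary length (outer) = 78.41 mm.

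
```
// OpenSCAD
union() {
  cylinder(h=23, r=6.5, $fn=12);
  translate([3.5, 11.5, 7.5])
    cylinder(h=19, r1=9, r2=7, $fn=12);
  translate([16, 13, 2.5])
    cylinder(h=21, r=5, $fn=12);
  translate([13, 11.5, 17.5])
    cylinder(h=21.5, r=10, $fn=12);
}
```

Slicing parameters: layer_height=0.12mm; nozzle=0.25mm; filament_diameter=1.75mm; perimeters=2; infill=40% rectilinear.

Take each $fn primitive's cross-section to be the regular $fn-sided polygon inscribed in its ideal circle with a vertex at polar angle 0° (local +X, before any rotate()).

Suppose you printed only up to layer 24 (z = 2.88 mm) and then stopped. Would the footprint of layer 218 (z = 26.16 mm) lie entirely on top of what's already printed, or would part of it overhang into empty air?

Compare the two slices. At z = 2.88: the cylinder: section is a regular 12-gon, circumradius r=6.5 (area = (12/2)·6.500²·sin(360°/12) = 126.75 mm²); the cone at (3.5, 11.5) is absent (z outside [7.5, 26.5]); the r=5 cylinder at (16, 13) contributes a regular 12-gon of circumradius 5 (area = (12/2)·5.000²·sin(360°/12) = 75.00 mm²); the cylinder at (13, 11.5) does not reach this height (z outside [17.5, 39]); Combining (union): the 2 present regions are separate (no shared area or edge), so areas and boundary lengths simply add and each stays a separate island — area = 201.75 mm². At z = 26.16: the cylinder is absent (z outside [0, 23]); the cone at (3.5, 11.5) (r1=9→r2=7) has section circumradius 7.036 here — a regular 12-gon (area = (12/2)·7.036²·sin(360°/12) = 148.51 mm²); the cylinder at (16, 13) is not intersected at this z (z outside [2.5, 23.5]); the r=10 cylinder at (13, 11.5) gives a regular 12-gon of circumradius 10 (constant along its height) (area = (12/2)·10.000²·sin(360°/12) = 300.00 mm²); Taking the union: the regions partially overlap — summed areas 448.51 mm² minus the doubly-counted overlap 66.74 mm² gives 381.77 mm² — area = 381.77 mm². Checking containment: at z = 26.16 the cross-section extends beyond the z = 2.88 cross-section by about 302.13 mm².

part overhangs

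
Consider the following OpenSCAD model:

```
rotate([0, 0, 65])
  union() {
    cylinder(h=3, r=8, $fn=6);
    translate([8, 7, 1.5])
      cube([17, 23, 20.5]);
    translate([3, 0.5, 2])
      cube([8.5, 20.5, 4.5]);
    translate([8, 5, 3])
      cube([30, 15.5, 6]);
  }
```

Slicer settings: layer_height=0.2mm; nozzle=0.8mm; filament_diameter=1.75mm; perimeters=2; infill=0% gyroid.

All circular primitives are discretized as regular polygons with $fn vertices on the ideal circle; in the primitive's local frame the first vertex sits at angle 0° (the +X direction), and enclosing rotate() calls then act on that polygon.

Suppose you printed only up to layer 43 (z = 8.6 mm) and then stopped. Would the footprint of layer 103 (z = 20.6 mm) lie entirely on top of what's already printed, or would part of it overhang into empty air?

entirely on top

Compare the two slices. At z = 8.6: the cylinder is absent (z outside [0, 3]); the 17×23 cube at (8, 7) contributes its full rectangle (area 391.00 mm²); the cube at (3, 0.5) does not reach this height (z outside [2, 6.5]); the cube at (8, 5) (footprint 30×15.5) is included at this height (area 465.00 mm²); Taking the union: the regions partially overlap — summed areas 856.00 mm² minus the doubly-counted overlap 229.50 mm² gives 626.50 mm² — area = 626.50 mm²; (rotated 65° about Z; rotation is an isometry so areas/perimeters/island counts are preserved). At z = 20.6: the cylinder is absent (z outside [0, 3]); the cube at (8, 7) (footprint 17×23) is included at this height (area 391.00 mm²); the cube at (3, 0.5) is absent (z outside [2, 6.5]); the cube at (8, 5) is absent (z outside [3, 9]); Combining (union): only the 17×23 cube at (8, 7) is present, so the union is just that shape — area = 391.00 mm²; (whole slice rotated 65° about Z — lengths, areas and connectivity unchanged). Checking containment: the cross-section at z = 20.6 is a subset of the cross-section at z = 8.6.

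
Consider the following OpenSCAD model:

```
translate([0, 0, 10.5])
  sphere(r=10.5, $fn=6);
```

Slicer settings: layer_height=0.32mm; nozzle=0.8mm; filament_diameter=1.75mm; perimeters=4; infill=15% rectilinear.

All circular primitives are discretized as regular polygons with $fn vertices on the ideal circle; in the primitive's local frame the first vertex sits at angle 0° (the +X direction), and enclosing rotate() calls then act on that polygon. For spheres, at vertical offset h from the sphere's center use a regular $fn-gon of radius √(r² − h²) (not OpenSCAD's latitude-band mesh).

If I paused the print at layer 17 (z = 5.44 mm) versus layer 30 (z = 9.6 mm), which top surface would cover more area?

layer 30 (z = 9.6 mm)

Layer 17 (z = 5.44): the sphere: section is a regular 6-gon, circumradius = √(r²−h²) = √(10.5²−5.06²) = 9.200 (area = (6/2)·9.200²·sin(360°/6) = 219.92 mm²). So its area = 219.92 mm². Layer 30 (z = 9.6): the r=10.5 sphere slices to a regular 6-gon of circumradius 10.461 (√(r²−h²) with h=0.9 from center) (area = (6/2)·10.461²·sin(360°/6) = 284.33 mm²). So its area = 284.33 mm². Layer 30 is larger (284.33 vs 219.92 mm²).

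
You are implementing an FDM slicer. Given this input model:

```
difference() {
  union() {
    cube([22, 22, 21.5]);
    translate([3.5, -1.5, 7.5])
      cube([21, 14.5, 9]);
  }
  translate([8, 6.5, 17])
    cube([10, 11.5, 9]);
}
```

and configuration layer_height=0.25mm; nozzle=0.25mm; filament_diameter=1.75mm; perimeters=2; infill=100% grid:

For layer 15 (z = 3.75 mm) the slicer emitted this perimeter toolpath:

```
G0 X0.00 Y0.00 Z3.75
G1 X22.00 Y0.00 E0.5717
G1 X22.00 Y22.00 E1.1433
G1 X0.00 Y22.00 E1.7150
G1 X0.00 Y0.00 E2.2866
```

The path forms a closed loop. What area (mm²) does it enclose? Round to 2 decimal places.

484.00 mm²

Apply the shoelace formula to the sequence of (X, Y) vertices; enclosed area = 484.00 mm².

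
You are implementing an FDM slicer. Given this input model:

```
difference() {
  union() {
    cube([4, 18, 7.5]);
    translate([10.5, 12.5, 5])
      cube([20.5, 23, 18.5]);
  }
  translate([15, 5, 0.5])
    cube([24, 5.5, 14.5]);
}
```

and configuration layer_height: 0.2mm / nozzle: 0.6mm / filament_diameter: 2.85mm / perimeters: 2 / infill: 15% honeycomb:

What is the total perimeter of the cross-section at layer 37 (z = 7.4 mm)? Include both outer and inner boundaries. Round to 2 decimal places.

131.00 mm

At z = 7.4 mm: the 4×18 cube contributes its full rectangle (perimeter 44.00 mm); the cube at (10.5, 12.5) (footprint 20.5×23) is included at this height (perimeter 87.00 mm); Combining (union): the 2 present regions are separate (no shared area or edge), so areas and boundary lengths simply add and each stays a separate island — boundary = 131.00 mm; the cube at (15, 5) (footprint 24×5.5) is included at this height (perimeter 59.00 mm); Subtracting the remaining from the first: starting from the result so far, the 24×5.5 cube at (15, 5) misses the remaining region (no effect) — boundary = 131.00 mm. Overall, the cross-section has 2 separate islands. Total boundary length (outer) = 131.00 mm.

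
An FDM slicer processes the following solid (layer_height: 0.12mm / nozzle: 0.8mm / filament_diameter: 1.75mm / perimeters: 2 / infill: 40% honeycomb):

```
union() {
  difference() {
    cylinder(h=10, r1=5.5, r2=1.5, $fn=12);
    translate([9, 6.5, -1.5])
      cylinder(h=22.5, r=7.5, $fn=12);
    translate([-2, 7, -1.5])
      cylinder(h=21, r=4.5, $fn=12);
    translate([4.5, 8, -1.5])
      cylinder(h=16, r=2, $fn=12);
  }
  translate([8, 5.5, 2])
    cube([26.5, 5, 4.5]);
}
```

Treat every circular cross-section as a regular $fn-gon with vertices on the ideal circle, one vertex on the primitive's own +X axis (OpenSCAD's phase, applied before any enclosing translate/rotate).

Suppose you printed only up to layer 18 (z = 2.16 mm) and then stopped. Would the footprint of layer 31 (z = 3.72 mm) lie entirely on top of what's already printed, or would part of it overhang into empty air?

entirely on top

Compare the two slices. At z = 2.16: the cone (r1=5.5→r2=1.5) has section circumradius 4.636 here — a regular 12-gon (area = (12/2)·4.636²·sin(360°/12) = 64.48 mm²); the cylinder at (9, 6.5): section is a regular 12-gon, circumradius r=7.5 (area = (12/2)·7.500²·sin(360°/12) = 168.75 mm²); the cylinder at (-2, 7): section is a regular 12-gon, circumradius r=4.5 (area = (12/2)·4.500²·sin(360°/12) = 60.75 mm²); the cylinder at (4.5, 8): section is a regular 12-gon, circumradius r=2 (area = (12/2)·2.000²·sin(360°/12) = 12.00 mm²); Subtracting the remaining from the first: starting from the cone (64.48 mm²), the r=7.5 cylinder at (9, 6.5) partially overlaps it — only the 2.04 mm² overlap (of its 168.75 mm²) is removed, clipping the outline; the r=4.5 cylinder at (-2, 7) partially overlaps it — only the 5.72 mm² overlap (of its 60.75 mm²) is removed, clipping the outline; the r=2 cylinder at (4.5, 8) misses the remaining region (no effect) — area = 56.72 mm²; the cube at (8, 5.5) (footprint 26.5×5) is included at this height (area 132.50 mm²); Merging all regions: the 2 present regions are separate (no shared area or edge), so areas and boundary lengths simply add and each stays a separate island — area = 189.22 mm². At z = 3.72: the cone (r1=5.5→r2=1.5) has section circumradius 4.012 here — a regular 12-gon (area = (12/2)·4.012²·sin(360°/12) = 48.29 mm²); the r=7.5 cylinder at (9, 6.5) contributes a regular 12-gon of circumradius 7.5 (area = (12/2)·7.500²·sin(360°/12) = 168.75 mm²); the cylinder at (-2, 7): section is a regular 12-gon, circumradius r=4.5 (area = (12/2)·4.500²·sin(360°/12) = 60.75 mm²); the r=2 cylinder at (4.5, 8) contributes a regular 12-gon of circumradius 2 (area = (12/2)·2.000²·sin(360°/12) = 12.00 mm²); After the difference (first − rest): starting from the cone (48.29 mm²), the r=7.5 cylinder at (9, 6.5) partially overlaps it — only the 0.24 mm² overlap (of its 168.75 mm²) is removed, clipping the outline; the r=4.5 cylinder at (-2, 7) partially overlaps it — only the 2.84 mm² overlap (of its 60.75 mm²) is removed, clipping the outline; the r=2 cylinder at (4.5, 8) misses the remaining region (no effect) — area = 45.21 mm²; the 26.5×5 cube at (8, 5.5) contributes its full rectangle (area 132.50 mm²); Merging all regions: the 2 present regions are separate (no shared area or edge), so areas and boundary lengths simply add and each stays a separate island — area = 177.71 mm². Checking containment: the cross-section at z = 3.72 is a subset of the cross-section at z = 2.16.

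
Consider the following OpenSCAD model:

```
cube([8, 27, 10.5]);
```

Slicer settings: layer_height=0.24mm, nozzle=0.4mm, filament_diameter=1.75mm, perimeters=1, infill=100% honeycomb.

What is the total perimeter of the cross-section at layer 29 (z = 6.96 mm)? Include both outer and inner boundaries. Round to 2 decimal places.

At z = 6.96 mm: the cube (footprint 8×27) is included at this height (perimeter 70.00 mm). Overall, the cross-section is a single solid region. Total boundary length (outer) = 70.00 mm.

70.00 mm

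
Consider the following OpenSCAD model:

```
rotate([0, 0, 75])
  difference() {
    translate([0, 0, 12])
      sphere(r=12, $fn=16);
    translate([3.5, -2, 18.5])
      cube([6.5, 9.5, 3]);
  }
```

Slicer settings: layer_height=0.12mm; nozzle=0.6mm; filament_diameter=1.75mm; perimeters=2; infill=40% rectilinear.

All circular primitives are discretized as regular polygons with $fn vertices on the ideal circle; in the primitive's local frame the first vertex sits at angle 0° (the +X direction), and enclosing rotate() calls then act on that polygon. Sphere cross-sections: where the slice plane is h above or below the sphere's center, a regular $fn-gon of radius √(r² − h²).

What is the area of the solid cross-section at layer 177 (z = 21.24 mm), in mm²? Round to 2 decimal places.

At z = 21.24 mm: the r=12 sphere contributes a regular 16-gon of circumradius √(12²−9.24²) = 7.657 (area = (16/2)·7.657²·sin(360°/16) = 179.47 mm²); the cube at (3.5, -2) (footprint 6.5×9.5) is included at this height (area 61.75 mm²); Taking the first minus the rest: starting from the r=12 sphere (179.47 mm²), the 6.5×9.5 cube at (3.5, -2) partially overlaps it — only the 27.28 mm² overlap (of its 61.75 mm²) is removed, clipping the outline — area = 152.19 mm²; (whole slice rotated 75° about Z — lengths, areas and connectivity unchanged). Overall, the cross-section is a single solid region. Net area = 152.19 mm².

152.19 mm²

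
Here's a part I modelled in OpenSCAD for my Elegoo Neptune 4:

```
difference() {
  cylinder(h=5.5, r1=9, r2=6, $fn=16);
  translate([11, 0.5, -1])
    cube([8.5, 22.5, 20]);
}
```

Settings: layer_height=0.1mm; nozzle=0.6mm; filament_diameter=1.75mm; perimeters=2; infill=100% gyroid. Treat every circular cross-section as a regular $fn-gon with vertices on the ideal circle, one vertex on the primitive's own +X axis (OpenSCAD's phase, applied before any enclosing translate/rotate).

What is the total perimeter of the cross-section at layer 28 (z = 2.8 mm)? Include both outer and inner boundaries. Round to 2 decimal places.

At z = 2.8 mm: the cone: at t=0.509 of its height the radius interpolates to r₁+(r₂−r₁)t = 7.473, giving a regular 16-gon of that circumradius (perimeter = 2·16·7.473·sin(180°/16) = 46.65 mm); the 8.5×22.5 cube at (11, 0.5) contributes its full rectangle (perimeter 62.00 mm); After the difference (first − rest): starting from the cone, the 8.5×22.5 cube at (11, 0.5) misses the remaining region (no effect) — boundary = 46.65 mm. Overall, the cross-section is a single solid region. Total boundary length (outer) = 46.65 mm.

46.65 mm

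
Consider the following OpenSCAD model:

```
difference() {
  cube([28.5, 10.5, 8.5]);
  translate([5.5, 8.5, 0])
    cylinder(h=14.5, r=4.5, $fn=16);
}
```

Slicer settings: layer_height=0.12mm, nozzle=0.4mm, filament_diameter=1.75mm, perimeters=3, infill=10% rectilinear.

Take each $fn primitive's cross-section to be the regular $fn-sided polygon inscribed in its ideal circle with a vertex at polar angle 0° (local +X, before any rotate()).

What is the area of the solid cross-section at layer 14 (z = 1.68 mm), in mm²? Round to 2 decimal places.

251.08 mm²

At z = 1.68 mm: the cube is present — its section is the full 28.5×10.5 rectangle (area 299.25 mm²); the cylinder at (5.5, 8.5): section is a regular 16-gon, circumradius r=4.5 (area = (16/2)·4.500²·sin(360°/16) = 61.99 mm²); Taking the first minus the rest: starting from the 28.5×10.5 cube (299.25 mm²), the r=4.5 cylinder at (5.5, 8.5) partially overlaps it — only the 48.17 mm² overlap (of its 61.99 mm²) is removed, clipping the outline — area = 251.08 mm². Overall, the cross-section is a single solid region. Net area = 251.08 mm².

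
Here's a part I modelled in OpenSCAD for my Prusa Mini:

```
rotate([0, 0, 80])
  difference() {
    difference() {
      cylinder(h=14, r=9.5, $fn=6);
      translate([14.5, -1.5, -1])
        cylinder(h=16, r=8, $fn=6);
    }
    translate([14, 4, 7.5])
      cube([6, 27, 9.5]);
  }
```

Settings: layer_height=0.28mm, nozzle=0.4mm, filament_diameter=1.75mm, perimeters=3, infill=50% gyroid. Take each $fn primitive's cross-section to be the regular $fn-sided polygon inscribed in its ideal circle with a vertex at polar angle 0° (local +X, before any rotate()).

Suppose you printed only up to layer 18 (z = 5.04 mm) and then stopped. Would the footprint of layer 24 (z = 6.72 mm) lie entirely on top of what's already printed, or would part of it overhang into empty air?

entirely on top

Compare the two slices. At z = 5.04: the cylinder: section is a regular 6-gon, circumradius r=9.5 (area = (6/2)·9.500²·sin(360°/6) = 234.48 mm²); the r=8 cylinder at (14.5, -1.5) contributes a regular 6-gon of circumradius 8 (area = (6/2)·8.000²·sin(360°/6) = 166.28 mm²); Subtracting the remaining from the first: starting from the r=9.5 cylinder (234.48 mm²), the r=8 cylinder at (14.5, -1.5) partially overlaps it — only the 7.14 mm² overlap (of its 166.28 mm²) is removed, clipping the outline — area = 227.33 mm²; the cube at (14, 4) is not intersected at this z (z outside [7.5, 17]); Subtracting the remaining from the first: none of the subtracted shapes is present at this height, so the result so far is unchanged — area = 227.33 mm²; (whole slice rotated 80° about Z — lengths, areas and connectivity unchanged). At z = 6.72: the r=9.5 cylinder contributes a regular 6-gon of circumradius 9.5 (area = (6/2)·9.500²·sin(360°/6) = 234.48 mm²); the r=8 cylinder at (14.5, -1.5) gives a regular 6-gon of circumradius 8 (constant along its height) (area = (6/2)·8.000²·sin(360°/6) = 166.28 mm²); Subtracting the remaining from the first: starting from the r=9.5 cylinder (234.48 mm²), the r=8 cylinder at (14.5, -1.5) partially overlaps it — only the 7.14 mm² overlap (of its 166.28 mm²) is removed, clipping the outline — area = 227.33 mm²; the cube at (14, 4) is absent (z outside [7.5, 17]); Taking the first minus the rest: none of the subtracted shapes is present at this height, so that combined region is unchanged — area = 227.33 mm²; (whole slice rotated 80° about Z — lengths, areas and connectivity unchanged). Checking containment: the cross-section at z = 6.72 is a subset of the cross-section at z = 5.04.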